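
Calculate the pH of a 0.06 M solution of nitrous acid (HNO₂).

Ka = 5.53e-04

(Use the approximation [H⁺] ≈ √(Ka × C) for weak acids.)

[H⁺] = √(Ka × C) = √(5.53e-04 × 0.06) = 5.7602e-03. pH = -log(5.7602e-03)

pH = 2.24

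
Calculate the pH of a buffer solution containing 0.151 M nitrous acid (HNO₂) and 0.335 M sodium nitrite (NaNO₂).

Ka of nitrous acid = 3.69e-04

pKa = -log(3.69e-04) = 3.43. pH = pKa + log([A⁻]/[HA]) = 3.43 + log(0.335/0.151)

pH = 3.78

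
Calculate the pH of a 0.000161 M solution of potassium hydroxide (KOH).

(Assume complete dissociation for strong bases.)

[OH⁻] = 0.000161 M for strong base. pOH = -log[OH⁻] = 3.79, pH = 14 - pOH

pH = 10.21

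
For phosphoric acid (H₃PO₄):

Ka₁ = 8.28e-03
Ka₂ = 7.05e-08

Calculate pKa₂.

pKa₂ = -log(Ka₂) = -log(7.05e-08) = 7.15.

pK_{a2} = 7.15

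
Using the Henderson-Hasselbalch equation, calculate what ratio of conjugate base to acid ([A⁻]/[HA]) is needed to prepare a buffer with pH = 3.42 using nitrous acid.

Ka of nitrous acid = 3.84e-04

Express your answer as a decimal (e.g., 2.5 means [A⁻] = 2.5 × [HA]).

pKa = -log(3.84e-04) = 3.4157. pH = pKa + log([A⁻]/[HA]), so log([A⁻]/[HA]) = pH − pKa = 3.42 − 3.4157 = 0.0043. [A⁻]/[HA] = 10^(0.0043) = 1.01

[A⁻]/[HA] = 1.01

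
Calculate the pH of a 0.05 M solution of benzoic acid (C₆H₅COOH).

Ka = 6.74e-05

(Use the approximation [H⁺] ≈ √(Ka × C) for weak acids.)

[H⁺] = √(Ka × C) = √(6.74e-05 × 0.05) = 1.8358e-03. pH = -log(1.8358e-03)

pH = 2.74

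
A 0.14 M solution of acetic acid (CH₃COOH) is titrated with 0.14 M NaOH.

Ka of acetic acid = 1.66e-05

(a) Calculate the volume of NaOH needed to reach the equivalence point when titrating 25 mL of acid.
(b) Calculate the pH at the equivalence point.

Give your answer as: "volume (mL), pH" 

moles acid = 0.14 × 25/1000 = 0.0035 mol; V_base = moles/0.14 × 1000 = 25.0 mL. At equivalence only the conjugate base is present: [A⁻] = 0.0035/0.050 = 7.0000e-02 M. Kb = Kw/Ka = 6.02e-10; [OH⁻] = √(Kb × [A⁻]) = 6.4937e-06; pOH = 5.19; pH = 14 - pOH = 8.81.

V = 25.0 mL, pH = 8.81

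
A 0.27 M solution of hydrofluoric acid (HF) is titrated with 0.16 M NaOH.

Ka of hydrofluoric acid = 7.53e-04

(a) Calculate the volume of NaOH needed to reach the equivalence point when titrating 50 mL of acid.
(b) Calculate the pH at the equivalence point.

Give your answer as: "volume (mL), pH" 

moles acid = 0.27 × 50/1000 = 0.0135 mol; V_base = moles/0.16 × 1000 = 84.4 mL. At equivalence only the conjugate base is present: [A⁻] = 0.0135/0.134 = 1.0047e-01 M. Kb = Kw/Ka = 1.33e-11; [OH⁻] = √(Kb × [A⁻]) = 1.1551e-06; pOH = 5.94; pH = 14 - pOH = 8.06.

V = 84.4 mL, pH = 8.06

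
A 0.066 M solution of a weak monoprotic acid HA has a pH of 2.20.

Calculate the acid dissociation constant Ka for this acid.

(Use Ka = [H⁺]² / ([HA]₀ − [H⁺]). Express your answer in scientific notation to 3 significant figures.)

[H⁺] = 10^(−pH) = 10^(−2.20) = 6.310e-03 M. For HA ⇌ H⁺ + A⁻, Ka = [H⁺][A⁻]/[HA] = [H⁺]² / ([HA]₀ − [H⁺]) = (6.310e-03)² / (0.066 − 6.310e-03) = 6.67e-04.

K_a = 6.67e-04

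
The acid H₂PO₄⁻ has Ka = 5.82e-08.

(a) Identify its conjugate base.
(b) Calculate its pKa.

(a) The conjugate base is formed by removing one H⁺ from H₂PO₄⁻, giving HPO₄²⁻. (b) pKa = -log(Ka) = -log(5.82e-08) = 7.24.

Conjugate base: HPO₄²⁻; pK_a = 7.24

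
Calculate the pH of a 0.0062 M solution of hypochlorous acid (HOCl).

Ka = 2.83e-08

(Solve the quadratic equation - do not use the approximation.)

x² + Ka×x - Ka×C = 0. Using quadratic formula: [H⁺] = 1.3232e-05

pH = 4.88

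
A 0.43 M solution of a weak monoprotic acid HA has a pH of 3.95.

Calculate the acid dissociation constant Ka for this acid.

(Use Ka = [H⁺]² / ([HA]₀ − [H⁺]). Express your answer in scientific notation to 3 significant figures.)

[H⁺] = 10^(−pH) = 10^(−3.95) = 1.122e-04 M. For HA ⇌ H⁺ + A⁻, Ka = [H⁺][A⁻]/[HA] = [H⁺]² / ([HA]₀ − [H⁺]) = (1.122e-04)² / (0.43 − 1.122e-04) = 2.93e-08.

K_a = 2.93e-08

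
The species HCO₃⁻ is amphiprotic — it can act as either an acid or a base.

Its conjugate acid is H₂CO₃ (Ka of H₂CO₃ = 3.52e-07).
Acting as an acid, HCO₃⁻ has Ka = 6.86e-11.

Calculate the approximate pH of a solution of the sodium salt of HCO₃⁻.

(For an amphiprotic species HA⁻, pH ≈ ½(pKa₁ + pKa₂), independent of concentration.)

pKa₁ = -log(3.52e-07) = 6.45; pKa₂ = -log(6.86e-11) = 10.16. For an amphiprotic species, pH ≈ ½(pKa₁ + pKa₂) = ½(6.45 + 10.16) = 8.31.

pH = 8.31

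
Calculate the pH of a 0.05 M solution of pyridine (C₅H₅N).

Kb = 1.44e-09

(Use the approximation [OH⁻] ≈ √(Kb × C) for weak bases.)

[OH⁻] = √(Kb × C) = √(1.44e-09 × 0.05) = 8.4853e-06. pOH = 5.07, pH = 14 - pOH

pH = 8.93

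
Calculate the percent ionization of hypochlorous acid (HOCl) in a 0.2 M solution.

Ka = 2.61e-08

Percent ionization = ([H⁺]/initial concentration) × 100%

Using Ka equilibrium: x² + Ka×x - Ka×C = 0. Solving: [H⁺] = 7.2237e-05. Percent = (7.2237e-05/0.2) × 100

Percent ionization = 0.0361%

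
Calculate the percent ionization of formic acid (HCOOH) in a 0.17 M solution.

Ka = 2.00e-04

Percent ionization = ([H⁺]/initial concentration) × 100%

Using Ka equilibrium: x² + Ka×x - Ka×C = 0. Solving: [H⁺] = 5.7318e-03. Percent = (5.7318e-03/0.17) × 100

Percent ionization = 3.37%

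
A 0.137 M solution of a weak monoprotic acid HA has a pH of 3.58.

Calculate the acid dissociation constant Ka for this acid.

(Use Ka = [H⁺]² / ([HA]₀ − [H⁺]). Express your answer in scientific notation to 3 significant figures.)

[H⁺] = 10^(−pH) = 10^(−3.58) = 2.630e-04 M. For HA ⇌ H⁺ + A⁻, Ka = [H⁺][A⁻]/[HA] = [H⁺]² / ([HA]₀ − [H⁺]) = (2.630e-04)² / (0.137 − 2.630e-04) = 5.06e-07.

K_a = 5.06e-07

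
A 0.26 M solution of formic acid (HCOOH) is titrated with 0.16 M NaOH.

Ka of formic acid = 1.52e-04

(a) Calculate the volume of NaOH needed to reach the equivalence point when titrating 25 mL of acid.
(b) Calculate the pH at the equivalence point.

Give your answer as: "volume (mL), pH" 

moles acid = 0.26 × 25/1000 = 0.0065 mol; V_base = moles/0.16 × 1000 = 40.6 mL. At equivalence only the conjugate base is present: [A⁻] = 0.0065/0.066 = 9.9048e-02 M. Kb = Kw/Ka = 6.58e-11; [OH⁻] = √(Kb × [A⁻]) = 2.5527e-06; pOH = 5.59; pH = 14 - pOH = 8.41.

V = 40.6 mL, pH = 8.41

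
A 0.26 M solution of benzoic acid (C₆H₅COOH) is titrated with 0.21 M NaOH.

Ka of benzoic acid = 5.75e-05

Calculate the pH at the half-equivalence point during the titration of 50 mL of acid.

At half-equivalence [HA] = [A⁻], so Henderson-Hasselbalch gives pH = pKa = -log(5.75e-05) = 4.24.

pH = pKa = 4.24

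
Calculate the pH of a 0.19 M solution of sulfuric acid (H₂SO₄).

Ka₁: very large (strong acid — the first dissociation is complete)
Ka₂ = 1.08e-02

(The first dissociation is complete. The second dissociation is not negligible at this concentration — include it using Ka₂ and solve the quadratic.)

First dissociation is complete: [H⁺]₀ = [HSO₄⁻]₀ = C = 0.19 M. Second dissociation HSO₄⁻ ⇌ H⁺ + SO₄²⁻: let x = [SO₄²⁻]. Ka₂ = (C + x)·x / (C − x) = 1.08e-02 → x² + (C + Ka₂)·x − Ka₂·C = 0 → x² + 0.20080·x − 2.052e-03 = 0. x = (−0.20080 + √(0.20080² + 4 × 2.052e-03)) / 2 = 9.7461e-03 M. [H⁺] = C + x = 0.19 + 9.7461e-03 = 1.9975e-01 M. pH = -log(1.9975e-01) = 0.70.

pH = 0.70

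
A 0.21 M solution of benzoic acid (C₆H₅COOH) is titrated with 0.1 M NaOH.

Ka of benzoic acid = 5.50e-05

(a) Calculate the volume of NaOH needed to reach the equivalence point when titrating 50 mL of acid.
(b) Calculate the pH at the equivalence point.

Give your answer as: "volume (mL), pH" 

moles acid = 0.21 × 50/1000 = 0.0105 mol; V_base = moles/0.1 × 1000 = 105.0 mL. At equivalence only the conjugate base is present: [A⁻] = 0.0105/0.155 = 6.7742e-02 M. Kb = Kw/Ka = 1.82e-10; [OH⁻] = √(Kb × [A⁻]) = 3.5095e-06; pOH = 5.45; pH = 14 - pOH = 8.55.

V = 105.0 mL, pH = 8.55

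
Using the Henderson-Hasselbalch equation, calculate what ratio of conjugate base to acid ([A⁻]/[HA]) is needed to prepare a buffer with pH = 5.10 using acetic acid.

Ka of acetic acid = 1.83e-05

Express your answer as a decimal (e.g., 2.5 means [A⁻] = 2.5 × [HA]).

pKa = -log(1.83e-05) = 4.7375. pH = pKa + log([A⁻]/[HA]), so log([A⁻]/[HA]) = pH − pKa = 5.10 − 4.7375 = 0.3625. [A⁻]/[HA] = 10^(0.3625) = 2.30

[A⁻]/[HA] = 2.30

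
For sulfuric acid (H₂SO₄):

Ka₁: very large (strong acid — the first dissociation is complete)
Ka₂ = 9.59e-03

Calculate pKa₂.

pKa₂ = -log(Ka₂) = -log(9.59e-03) = 2.02.

pK_{a2} = 2.02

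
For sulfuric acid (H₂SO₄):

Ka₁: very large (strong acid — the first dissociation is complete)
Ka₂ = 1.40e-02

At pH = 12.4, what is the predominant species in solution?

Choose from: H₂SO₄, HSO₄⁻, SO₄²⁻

The first dissociation is complete, so H₂SO₄ itself is never the predominant species in water; pKa₂ = -log(1.40e-02) = 1.85. For a polyprotic acid the predominant species crosses at each pKa: below pKa_n the protonated form dominates, above it the deprotonated form does. At pH = 12.4, the predominant species is SO₄²⁻.

SO₄²⁻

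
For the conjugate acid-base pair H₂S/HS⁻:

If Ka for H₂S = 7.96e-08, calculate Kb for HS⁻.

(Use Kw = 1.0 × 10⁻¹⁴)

For a conjugate pair Ka × Kb = Kw, so Kb = Kw/Ka = 1.0 × 10⁻¹⁴ / 7.96e-08 = 1.26e-07.

K_b = 1.26e-07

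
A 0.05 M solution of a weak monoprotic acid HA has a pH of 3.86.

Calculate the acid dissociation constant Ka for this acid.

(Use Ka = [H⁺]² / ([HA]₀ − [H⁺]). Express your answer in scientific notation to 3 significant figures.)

[H⁺] = 10^(−pH) = 10^(−3.86) = 1.380e-04 M. For HA ⇌ H⁺ + A⁻, Ka = [H⁺][A⁻]/[HA] = [H⁺]² / ([HA]₀ − [H⁺]) = (1.380e-04)² / (0.05 − 1.380e-04) = 3.82e-07.

K_a = 3.82e-07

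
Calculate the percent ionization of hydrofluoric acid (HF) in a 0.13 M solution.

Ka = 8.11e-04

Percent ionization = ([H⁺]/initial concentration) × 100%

Using Ka equilibrium: x² + Ka×x - Ka×C = 0. Solving: [H⁺] = 9.8704e-03. Percent = (9.8704e-03/0.13) × 100

Percent ionization = 7.59%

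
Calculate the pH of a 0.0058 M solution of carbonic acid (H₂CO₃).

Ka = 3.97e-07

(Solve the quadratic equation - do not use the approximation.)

x² + Ka×x - Ka×C = 0. Using quadratic formula: [H⁺] = 4.7787e-05

pH = 4.32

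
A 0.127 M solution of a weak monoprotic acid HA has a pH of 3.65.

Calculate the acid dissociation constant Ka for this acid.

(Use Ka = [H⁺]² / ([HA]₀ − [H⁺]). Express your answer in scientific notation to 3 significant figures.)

[H⁺] = 10^(−pH) = 10^(−3.65) = 2.239e-04 M. For HA ⇌ H⁺ + A⁻, Ka = [H⁺][A⁻]/[HA] = [H⁺]² / ([HA]₀ − [H⁺]) = (2.239e-04)² / (0.127 − 2.239e-04) = 3.95e-07.

K_a = 3.95e-07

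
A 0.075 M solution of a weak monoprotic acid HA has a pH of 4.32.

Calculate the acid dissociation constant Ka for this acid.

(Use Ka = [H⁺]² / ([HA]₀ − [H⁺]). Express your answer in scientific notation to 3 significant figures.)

[H⁺] = 10^(−pH) = 10^(−4.32) = 4.786e-05 M. For HA ⇌ H⁺ + A⁻, Ka = [H⁺][A⁻]/[HA] = [H⁺]² / ([HA]₀ − [H⁺]) = (4.786e-05)² / (0.075 − 4.786e-05) = 3.06e-08.

K_a = 3.06e-08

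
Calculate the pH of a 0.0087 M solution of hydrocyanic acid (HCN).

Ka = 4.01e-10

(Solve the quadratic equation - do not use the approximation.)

x² + Ka×x - Ka×C = 0. Using quadratic formula: [H⁺] = 1.8676e-06

pH = 5.73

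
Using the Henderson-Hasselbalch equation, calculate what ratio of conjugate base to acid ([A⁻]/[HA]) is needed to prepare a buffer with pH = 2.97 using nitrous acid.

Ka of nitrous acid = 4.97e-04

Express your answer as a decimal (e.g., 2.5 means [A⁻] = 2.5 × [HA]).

pKa = -log(4.97e-04) = 3.3036. pH = pKa + log([A⁻]/[HA]), so log([A⁻]/[HA]) = pH − pKa = 2.97 − 3.3036 = -0.3336. [A⁻]/[HA] = 10^(-0.3336) = 0.464

[A⁻]/[HA] = 0.464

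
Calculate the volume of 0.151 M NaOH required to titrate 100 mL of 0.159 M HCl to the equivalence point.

At equivalence: moles acid = moles base. moles HCl = 0.159 × 100/1000 = 0.0159 mol. V_base = moles / 0.151 × 1000 = 105.3 mL.

V_{base} = 105.3 mL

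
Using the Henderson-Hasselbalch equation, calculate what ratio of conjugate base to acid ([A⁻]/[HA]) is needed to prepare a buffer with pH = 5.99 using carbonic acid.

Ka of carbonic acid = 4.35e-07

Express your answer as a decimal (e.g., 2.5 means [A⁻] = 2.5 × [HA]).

pKa = -log(4.35e-07) = 6.3615. pH = pKa + log([A⁻]/[HA]), so log([A⁻]/[HA]) = pH − pKa = 5.99 − 6.3615 = -0.3715. [A⁻]/[HA] = 10^(-0.3715) = 0.425

[A⁻]/[HA] = 0.425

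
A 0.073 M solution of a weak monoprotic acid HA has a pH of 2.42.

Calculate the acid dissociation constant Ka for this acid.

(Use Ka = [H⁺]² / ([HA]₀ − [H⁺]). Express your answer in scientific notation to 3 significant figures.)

[H⁺] = 10^(−pH) = 10^(−2.42) = 3.802e-03 M. For HA ⇌ H⁺ + A⁻, Ka = [H⁺][A⁻]/[HA] = [H⁺]² / ([HA]₀ − [H⁺]) = (3.802e-03)² / (0.073 − 3.802e-03) = 2.09e-04.

K_a = 2.09e-04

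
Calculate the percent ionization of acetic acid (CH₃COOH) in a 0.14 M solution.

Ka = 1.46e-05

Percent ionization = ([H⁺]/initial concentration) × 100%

Using Ka equilibrium: x² + Ka×x - Ka×C = 0. Solving: [H⁺] = 1.4224e-03. Percent = (1.4224e-03/0.14) × 100

Percent ionization = 1.02%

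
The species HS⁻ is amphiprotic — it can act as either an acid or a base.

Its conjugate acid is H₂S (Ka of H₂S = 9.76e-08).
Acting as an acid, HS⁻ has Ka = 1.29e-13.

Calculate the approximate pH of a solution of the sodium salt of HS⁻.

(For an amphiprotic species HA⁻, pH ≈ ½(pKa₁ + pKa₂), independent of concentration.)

pKa₁ = -log(9.76e-08) = 7.01; pKa₂ = -log(1.29e-13) = 12.89. For an amphiprotic species, pH ≈ ½(pKa₁ + pKa₂) = ½(7.01 + 12.89) = 9.95.

pH = 9.95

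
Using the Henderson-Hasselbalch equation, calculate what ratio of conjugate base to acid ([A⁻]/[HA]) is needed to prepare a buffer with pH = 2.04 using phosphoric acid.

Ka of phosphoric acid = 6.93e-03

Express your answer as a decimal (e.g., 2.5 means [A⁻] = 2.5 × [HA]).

pKa = -log(6.93e-03) = 2.1593. pH = pKa + log([A⁻]/[HA]), so log([A⁻]/[HA]) = pH − pKa = 2.04 − 2.1593 = -0.1193. [A⁻]/[HA] = 10^(-0.1193) = 0.760

[A⁻]/[HA] = 0.760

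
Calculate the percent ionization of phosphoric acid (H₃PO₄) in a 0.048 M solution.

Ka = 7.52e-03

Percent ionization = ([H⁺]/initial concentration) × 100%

Using Ka equilibrium: x² + Ka×x - Ka×C = 0. Solving: [H⁺] = 1.5607e-02. Percent = (1.5607e-02/0.048) × 100

Percent ionization = 32.5%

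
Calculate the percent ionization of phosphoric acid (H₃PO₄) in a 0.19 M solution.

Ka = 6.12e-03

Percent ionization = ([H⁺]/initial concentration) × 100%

Using Ka equilibrium: x² + Ka×x - Ka×C = 0. Solving: [H⁺] = 3.1177e-02. Percent = (3.1177e-02/0.19) × 100

Percent ionization = 16.4%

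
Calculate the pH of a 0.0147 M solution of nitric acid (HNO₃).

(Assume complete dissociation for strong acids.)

[H⁺] = 0.0147 M for strong acid. pH = -log[H⁺] = -log(0.0147)

pH = 1.83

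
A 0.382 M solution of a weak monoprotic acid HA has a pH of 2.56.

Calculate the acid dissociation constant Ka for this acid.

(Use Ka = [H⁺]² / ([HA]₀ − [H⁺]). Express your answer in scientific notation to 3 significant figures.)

[H⁺] = 10^(−pH) = 10^(−2.56) = 2.754e-03 M. For HA ⇌ H⁺ + A⁻, Ka = [H⁺][A⁻]/[HA] = [H⁺]² / ([HA]₀ − [H⁺]) = (2.754e-03)² / (0.382 − 2.754e-03) = 2.00e-05.

K_a = 2.00e-05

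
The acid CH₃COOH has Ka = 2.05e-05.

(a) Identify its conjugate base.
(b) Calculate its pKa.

(a) The conjugate base is formed by removing one H⁺ from CH₃COOH, giving CH₃COO⁻. (b) pKa = -log(Ka) = -log(2.05e-05) = 4.69.

Conjugate base: CH₃COO⁻; pK_a = 4.69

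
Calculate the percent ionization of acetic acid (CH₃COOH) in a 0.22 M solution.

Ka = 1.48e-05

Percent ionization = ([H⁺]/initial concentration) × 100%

Using Ka equilibrium: x² + Ka×x - Ka×C = 0. Solving: [H⁺] = 1.7971e-03. Percent = (1.7971e-03/0.22) × 100

Percent ionization = 0.817%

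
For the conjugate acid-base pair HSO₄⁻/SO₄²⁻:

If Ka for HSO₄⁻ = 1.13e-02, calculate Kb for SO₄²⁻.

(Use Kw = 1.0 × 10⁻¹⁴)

For a conjugate pair Ka × Kb = Kw, so Kb = Kw/Ka = 1.0 × 10⁻¹⁴ / 1.13e-02 = 8.85e-13.

K_b = 8.85e-13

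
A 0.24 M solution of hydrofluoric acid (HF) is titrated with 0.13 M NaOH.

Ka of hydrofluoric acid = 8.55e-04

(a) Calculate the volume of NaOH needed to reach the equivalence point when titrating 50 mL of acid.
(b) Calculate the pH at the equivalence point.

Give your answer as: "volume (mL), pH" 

moles acid = 0.24 × 50/1000 = 0.012 mol; V_base = moles/0.13 × 1000 = 92.3 mL. At equivalence only the conjugate base is present: [A⁻] = 0.012/0.142 = 8.4324e-02 M. Kb = Kw/Ka = 1.17e-11; [OH⁻] = √(Kb × [A⁻]) = 9.9310e-07; pOH = 6.00; pH = 14 - pOH = 8.00.

V = 92.3 mL, pH = 8.00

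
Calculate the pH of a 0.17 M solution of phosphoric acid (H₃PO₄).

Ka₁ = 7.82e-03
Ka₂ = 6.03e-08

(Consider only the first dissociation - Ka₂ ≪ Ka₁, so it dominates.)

First dissociation dominates. From Ka₁ = [H⁺][HA⁻]/[H₂A], x² + Ka₁·x − Ka₁·C = 0 with C = 0.17 M and Ka₁ = 7.82e-03. Solving: [H⁺] = (−Ka₁ + √(Ka₁² + 4·Ka₁·C)) / 2 = 3.2760e-02 M. pH = -log(3.2760e-02) = 1.48.

pH = 1.48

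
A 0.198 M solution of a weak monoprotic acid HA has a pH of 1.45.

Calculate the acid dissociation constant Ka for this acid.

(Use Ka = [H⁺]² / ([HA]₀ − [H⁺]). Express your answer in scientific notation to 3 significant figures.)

[H⁺] = 10^(−pH) = 10^(−1.45) = 3.548e-02 M. For HA ⇌ H⁺ + A⁻, Ka = [H⁺][A⁻]/[HA] = [H⁺]² / ([HA]₀ − [H⁺]) = (3.548e-02)² / (0.198 − 3.548e-02) = 7.75e-03.

K_a = 7.75e-03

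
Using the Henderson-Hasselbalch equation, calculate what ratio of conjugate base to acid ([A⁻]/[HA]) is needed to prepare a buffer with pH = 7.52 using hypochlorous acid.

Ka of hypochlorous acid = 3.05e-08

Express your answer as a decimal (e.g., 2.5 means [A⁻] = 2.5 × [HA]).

pKa = -log(3.05e-08) = 7.5157. pH = pKa + log([A⁻]/[HA]), so log([A⁻]/[HA]) = pH − pKa = 7.52 − 7.5157 = 0.0043. [A⁻]/[HA] = 10^(0.0043) = 1.01

[A⁻]/[HA] = 1.01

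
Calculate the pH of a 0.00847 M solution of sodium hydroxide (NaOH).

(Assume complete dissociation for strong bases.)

[OH⁻] = 0.00847 M for strong base. pOH = -log[OH⁻] = 2.07, pH = 14 - pOH

pH = 11.93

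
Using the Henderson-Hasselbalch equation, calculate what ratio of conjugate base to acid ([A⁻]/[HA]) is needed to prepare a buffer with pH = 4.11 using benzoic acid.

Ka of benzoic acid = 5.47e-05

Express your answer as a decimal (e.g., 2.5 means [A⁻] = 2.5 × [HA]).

pKa = -log(5.47e-05) = 4.2620. pH = pKa + log([A⁻]/[HA]), so log([A⁻]/[HA]) = pH − pKa = 4.11 − 4.2620 = -0.1520. [A⁻]/[HA] = 10^(-0.1520) = 0.705

[A⁻]/[HA] = 0.705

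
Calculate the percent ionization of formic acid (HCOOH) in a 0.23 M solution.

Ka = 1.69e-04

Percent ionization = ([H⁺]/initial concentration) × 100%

Using Ka equilibrium: x² + Ka×x - Ka×C = 0. Solving: [H⁺] = 6.1507e-03. Percent = (6.1507e-03/0.23) × 100

Percent ionization = 2.67%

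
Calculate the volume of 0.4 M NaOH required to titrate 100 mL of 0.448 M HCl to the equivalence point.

At equivalence: moles acid = moles base. moles HCl = 0.448 × 100/1000 = 0.0448 mol. V_base = moles / 0.4 × 1000 = 112.0 mL.

V_{base} = 112.0 mL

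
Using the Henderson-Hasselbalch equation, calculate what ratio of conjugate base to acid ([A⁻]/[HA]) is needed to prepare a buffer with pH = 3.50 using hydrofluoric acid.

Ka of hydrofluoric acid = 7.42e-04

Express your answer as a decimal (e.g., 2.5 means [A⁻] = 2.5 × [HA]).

pKa = -log(7.42e-04) = 3.1296. pH = pKa + log([A⁻]/[HA]), so log([A⁻]/[HA]) = pH − pKa = 3.50 − 3.1296 = 0.3704. [A⁻]/[HA] = 10^(0.3704) = 2.35

[A⁻]/[HA] = 2.35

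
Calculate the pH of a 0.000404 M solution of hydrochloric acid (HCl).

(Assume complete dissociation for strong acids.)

[H⁺] = 0.000404 M for strong acid. pH = -log[H⁺] = -log(0.000404)

pH = 3.39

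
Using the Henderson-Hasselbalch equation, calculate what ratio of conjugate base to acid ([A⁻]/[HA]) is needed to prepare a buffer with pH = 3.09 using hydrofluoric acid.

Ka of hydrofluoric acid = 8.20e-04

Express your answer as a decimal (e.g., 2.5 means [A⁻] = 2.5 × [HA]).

pKa = -log(8.20e-04) = 3.0862. pH = pKa + log([A⁻]/[HA]), so log([A⁻]/[HA]) = pH − pKa = 3.09 − 3.0862 = 0.0038. [A⁻]/[HA] = 10^(0.0038) = 1.01

[A⁻]/[HA] = 1.01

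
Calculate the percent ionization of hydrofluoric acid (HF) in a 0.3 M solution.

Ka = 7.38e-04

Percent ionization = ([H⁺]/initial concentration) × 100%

Using Ka equilibrium: x² + Ka×x - Ka×C = 0. Solving: [H⁺] = 1.4515e-02. Percent = (1.4515e-02/0.3) × 100

Percent ionization = 4.84%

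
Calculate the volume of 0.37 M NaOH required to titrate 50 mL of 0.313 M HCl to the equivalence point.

At equivalence: moles acid = moles base. moles HCl = 0.313 × 50/1000 = 0.01565 mol. V_base = moles / 0.37 × 1000 = 42.3 mL.

V_{base} = 42.3 mL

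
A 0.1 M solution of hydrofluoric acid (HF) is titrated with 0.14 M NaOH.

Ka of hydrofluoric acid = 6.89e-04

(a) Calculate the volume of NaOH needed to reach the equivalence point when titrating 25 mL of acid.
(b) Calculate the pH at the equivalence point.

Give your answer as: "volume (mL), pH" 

moles acid = 0.1 × 25/1000 = 0.0025 mol; V_base = moles/0.14 × 1000 = 17.9 mL. At equivalence only the conjugate base is present: [A⁻] = 0.0025/0.043 = 5.8333e-02 M. Kb = Kw/Ka = 1.45e-11; [OH⁻] = √(Kb × [A⁻]) = 9.2013e-07; pOH = 6.04; pH = 14 - pOH = 7.96.

V = 17.9 mL, pH = 7.96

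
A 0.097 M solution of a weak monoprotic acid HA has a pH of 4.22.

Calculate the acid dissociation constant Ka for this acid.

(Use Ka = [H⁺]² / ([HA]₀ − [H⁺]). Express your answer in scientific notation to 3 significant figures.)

[H⁺] = 10^(−pH) = 10^(−4.22) = 6.026e-05 M. For HA ⇌ H⁺ + A⁻, Ka = [H⁺][A⁻]/[HA] = [H⁺]² / ([HA]₀ − [H⁺]) = (6.026e-05)² / (0.097 − 6.026e-05) = 3.75e-08.

K_a = 3.75e-08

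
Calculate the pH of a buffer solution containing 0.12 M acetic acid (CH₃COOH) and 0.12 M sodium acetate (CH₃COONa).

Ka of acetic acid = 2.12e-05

pKa = -log(2.12e-05) = 4.67. pH = pKa + log([A⁻]/[HA]) = 4.67 + log(0.12/0.12)

pH = 4.67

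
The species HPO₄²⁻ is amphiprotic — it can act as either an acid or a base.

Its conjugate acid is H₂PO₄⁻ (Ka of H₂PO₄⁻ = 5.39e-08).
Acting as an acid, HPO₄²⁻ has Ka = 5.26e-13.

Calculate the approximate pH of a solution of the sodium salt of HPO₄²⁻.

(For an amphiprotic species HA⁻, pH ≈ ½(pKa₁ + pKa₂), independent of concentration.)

pKa₁ = -log(5.39e-08) = 7.27; pKa₂ = -log(5.26e-13) = 12.28. For an amphiprotic species, pH ≈ ½(pKa₁ + pKa₂) = ½(7.27 + 12.28) = 9.77.

pH = 9.77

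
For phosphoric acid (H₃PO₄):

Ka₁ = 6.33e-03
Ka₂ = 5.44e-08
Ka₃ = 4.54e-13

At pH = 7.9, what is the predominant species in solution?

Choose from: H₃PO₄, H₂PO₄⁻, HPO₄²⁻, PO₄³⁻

pKa₁ = 2.20, pKa₂ = 7.26, pKa₃ = 12.34. For a polyprotic acid the predominant species crosses at each pKa: below pKa_n the protonated form dominates, above it the deprotonated form does. At pH = 7.9, the predominant species is HPO₄²⁻.

HPO₄²⁻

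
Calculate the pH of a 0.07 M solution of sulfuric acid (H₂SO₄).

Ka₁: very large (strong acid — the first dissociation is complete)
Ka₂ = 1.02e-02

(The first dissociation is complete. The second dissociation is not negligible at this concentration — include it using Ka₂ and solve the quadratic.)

First dissociation is complete: [H⁺]₀ = [HSO₄⁻]₀ = C = 0.07 M. Second dissociation HSO₄⁻ ⇌ H⁺ + SO₄²⁻: let x = [SO₄²⁻]. Ka₂ = (C + x)·x / (C − x) = 1.02e-02 → x² + (C + Ka₂)·x − Ka₂·C = 0 → x² + 0.08020·x − 7.140e-04 = 0. x = (−0.08020 + √(0.08020² + 4 × 7.140e-04)) / 2 = 8.0872e-03 M. [H⁺] = C + x = 0.07 + 8.0872e-03 = 7.8087e-02 M. pH = -log(7.8087e-02) = 1.11.

pH = 1.11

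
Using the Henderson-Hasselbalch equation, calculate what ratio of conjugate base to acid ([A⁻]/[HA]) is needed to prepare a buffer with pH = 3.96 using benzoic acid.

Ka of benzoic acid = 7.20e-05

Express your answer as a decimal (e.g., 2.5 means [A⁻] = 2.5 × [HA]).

pKa = -log(7.20e-05) = 4.1427. pH = pKa + log([A⁻]/[HA]), so log([A⁻]/[HA]) = pH − pKa = 3.96 − 4.1427 = -0.1827. [A⁻]/[HA] = 10^(-0.1827) = 0.657

[A⁻]/[HA] = 0.657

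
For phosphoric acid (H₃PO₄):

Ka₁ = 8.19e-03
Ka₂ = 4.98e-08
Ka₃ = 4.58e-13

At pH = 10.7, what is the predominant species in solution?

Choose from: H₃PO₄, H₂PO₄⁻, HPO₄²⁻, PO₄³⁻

pKa₁ = 2.09, pKa₂ = 7.30, pKa₃ = 12.34. For a polyprotic acid the predominant species crosses at each pKa: below pKa_n the protonated form dominates, above it the deprotonated form does. At pH = 10.7, the predominant species is HPO₄²⁻.

HPO₄²⁻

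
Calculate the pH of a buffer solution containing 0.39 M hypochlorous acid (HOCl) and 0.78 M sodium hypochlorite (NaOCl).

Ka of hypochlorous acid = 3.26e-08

pKa = -log(3.26e-08) = 7.49. pH = pKa + log([A⁻]/[HA]) = 7.49 + log(0.78/0.39)

pH = 7.79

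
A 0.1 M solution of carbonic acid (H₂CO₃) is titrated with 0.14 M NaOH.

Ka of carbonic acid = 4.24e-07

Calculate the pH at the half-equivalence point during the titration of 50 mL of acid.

At half-equivalence [HA] = [A⁻], so Henderson-Hasselbalch gives pH = pKa = -log(4.24e-07) = 6.37.

pH = pKa = 6.37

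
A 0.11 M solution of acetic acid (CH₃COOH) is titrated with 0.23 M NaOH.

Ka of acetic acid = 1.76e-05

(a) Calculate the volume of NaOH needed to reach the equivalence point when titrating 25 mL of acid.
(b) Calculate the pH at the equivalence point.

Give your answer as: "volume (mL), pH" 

moles acid = 0.11 × 25/1000 = 0.00275 mol; V_base = moles/0.23 × 1000 = 12.0 mL. At equivalence only the conjugate base is present: [A⁻] = 0.00275/0.037 = 7.4412e-02 M. Kb = Kw/Ka = 5.68e-10; [OH⁻] = √(Kb × [A⁻]) = 6.5023e-06; pOH = 5.19; pH = 14 - pOH = 8.81.

V = 12.0 mL, pH = 8.81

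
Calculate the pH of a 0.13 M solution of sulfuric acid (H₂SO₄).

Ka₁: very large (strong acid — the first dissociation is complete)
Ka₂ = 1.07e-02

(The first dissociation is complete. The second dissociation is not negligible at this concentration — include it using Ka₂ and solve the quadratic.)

First dissociation is complete: [H⁺]₀ = [HSO₄⁻]₀ = C = 0.13 M. Second dissociation HSO₄⁻ ⇌ H⁺ + SO₄²⁻: let x = [SO₄²⁻]. Ka₂ = (C + x)·x / (C − x) = 1.07e-02 → x² + (C + Ka₂)·x − Ka₂·C = 0 → x² + 0.14070·x − 1.391e-03 = 0. x = (−0.14070 + √(0.14070² + 4 × 1.391e-03)) / 2 = 9.2749e-03 M. [H⁺] = C + x = 0.13 + 9.2749e-03 = 1.3927e-01 M. pH = -log(1.3927e-01) = 0.86.

pH = 0.86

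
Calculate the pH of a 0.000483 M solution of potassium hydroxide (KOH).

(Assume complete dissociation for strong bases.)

[OH⁻] = 0.000483 M for strong base. pOH = -log[OH⁻] = 3.32, pH = 14 - pOH

pH = 10.68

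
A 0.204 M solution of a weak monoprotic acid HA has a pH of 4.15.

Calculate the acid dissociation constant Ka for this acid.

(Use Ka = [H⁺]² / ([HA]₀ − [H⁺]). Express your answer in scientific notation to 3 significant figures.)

[H⁺] = 10^(−pH) = 10^(−4.15) = 7.079e-05 M. For HA ⇌ H⁺ + A⁻, Ka = [H⁺][A⁻]/[HA] = [H⁺]² / ([HA]₀ − [H⁺]) = (7.079e-05)² / (0.204 − 7.079e-05) = 2.46e-08.

K_a = 2.46e-08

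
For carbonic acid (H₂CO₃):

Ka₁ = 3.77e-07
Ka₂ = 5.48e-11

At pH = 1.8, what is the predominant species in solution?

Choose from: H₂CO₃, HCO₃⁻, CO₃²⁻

pKa₁ = 6.42, pKa₂ = 10.26. For a polyprotic acid the predominant species crosses at each pKa: below pKa_n the protonated form dominates, above it the deprotonated form does. At pH = 1.8, the predominant species is H₂CO₃.

H₂CO₃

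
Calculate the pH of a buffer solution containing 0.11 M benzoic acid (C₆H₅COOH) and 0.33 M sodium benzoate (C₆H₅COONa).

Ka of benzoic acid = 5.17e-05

pKa = -log(5.17e-05) = 4.29. pH = pKa + log([A⁻]/[HA]) = 4.29 + log(0.33/0.11)

pH = 4.76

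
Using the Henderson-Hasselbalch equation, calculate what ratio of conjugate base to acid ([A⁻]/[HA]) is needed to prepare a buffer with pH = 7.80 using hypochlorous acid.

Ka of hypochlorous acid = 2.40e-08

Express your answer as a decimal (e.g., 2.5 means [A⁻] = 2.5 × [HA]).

pKa = -log(2.40e-08) = 7.6198. pH = pKa + log([A⁻]/[HA]), so log([A⁻]/[HA]) = pH − pKa = 7.80 − 7.6198 = 0.1802. [A⁻]/[HA] = 10^(0.1802) = 1.51

[A⁻]/[HA] = 1.51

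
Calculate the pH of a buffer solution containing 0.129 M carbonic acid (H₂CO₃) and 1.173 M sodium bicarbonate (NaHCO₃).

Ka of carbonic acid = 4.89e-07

pKa = -log(4.89e-07) = 6.31. pH = pKa + log([A⁻]/[HA]) = 6.31 + log(1.173/0.129)

pH = 7.27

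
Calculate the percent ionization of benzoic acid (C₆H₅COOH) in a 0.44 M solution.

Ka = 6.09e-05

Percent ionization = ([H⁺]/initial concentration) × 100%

Using Ka equilibrium: x² + Ka×x - Ka×C = 0. Solving: [H⁺] = 5.1461e-03. Percent = (5.1461e-03/0.44) × 100

Percent ionization = 1.17%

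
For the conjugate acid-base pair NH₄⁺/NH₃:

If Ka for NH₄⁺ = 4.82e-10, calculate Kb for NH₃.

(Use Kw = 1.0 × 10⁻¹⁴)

For a conjugate pair Ka × Kb = Kw, so Kb = Kw/Ka = 1.0 × 10⁻¹⁴ / 4.82e-10 = 2.07e-05.

K_b = 2.07e-05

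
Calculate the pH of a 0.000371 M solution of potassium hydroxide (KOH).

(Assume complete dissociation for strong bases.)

[OH⁻] = 0.000371 M for strong base. pOH = -log[OH⁻] = 3.43, pH = 14 - pOH

pH = 10.57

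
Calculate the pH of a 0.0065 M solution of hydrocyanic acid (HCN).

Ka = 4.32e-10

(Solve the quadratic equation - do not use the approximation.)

x² + Ka×x - Ka×C = 0. Using quadratic formula: [H⁺] = 1.6755e-06

pH = 5.78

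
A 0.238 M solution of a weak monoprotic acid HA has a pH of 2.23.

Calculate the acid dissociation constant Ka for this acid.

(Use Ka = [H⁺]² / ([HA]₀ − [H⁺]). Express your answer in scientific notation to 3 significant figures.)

[H⁺] = 10^(−pH) = 10^(−2.23) = 5.888e-03 M. For HA ⇌ H⁺ + A⁻, Ka = [H⁺][A⁻]/[HA] = [H⁺]² / ([HA]₀ − [H⁺]) = (5.888e-03)² / (0.238 − 5.888e-03) = 1.49e-04.

K_a = 1.49e-04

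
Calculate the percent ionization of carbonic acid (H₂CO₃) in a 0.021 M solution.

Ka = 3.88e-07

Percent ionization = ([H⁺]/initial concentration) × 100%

Using Ka equilibrium: x² + Ka×x - Ka×C = 0. Solving: [H⁺] = 9.0072e-05. Percent = (9.0072e-05/0.021) × 100

Percent ionization = 0.429%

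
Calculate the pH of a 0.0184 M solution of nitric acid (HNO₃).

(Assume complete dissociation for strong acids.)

[H⁺] = 0.0184 M for strong acid. pH = -log[H⁺] = -log(0.0184)

pH = 1.74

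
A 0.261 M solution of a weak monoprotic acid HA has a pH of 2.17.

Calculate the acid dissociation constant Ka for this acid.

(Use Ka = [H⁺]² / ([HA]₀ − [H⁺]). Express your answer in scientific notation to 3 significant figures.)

[H⁺] = 10^(−pH) = 10^(−2.17) = 6.761e-03 M. For HA ⇌ H⁺ + A⁻, Ka = [H⁺][A⁻]/[HA] = [H⁺]² / ([HA]₀ − [H⁺]) = (6.761e-03)² / (0.261 − 6.761e-03) = 1.80e-04.

K_a = 1.80e-04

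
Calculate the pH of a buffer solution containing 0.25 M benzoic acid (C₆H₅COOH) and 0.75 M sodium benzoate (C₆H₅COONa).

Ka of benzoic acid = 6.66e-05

pKa = -log(6.66e-05) = 4.18. pH = pKa + log([A⁻]/[HA]) = 4.18 + log(0.75/0.25)

pH = 4.65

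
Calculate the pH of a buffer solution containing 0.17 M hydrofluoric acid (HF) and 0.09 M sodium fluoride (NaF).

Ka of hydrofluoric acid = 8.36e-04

pKa = -log(8.36e-04) = 3.08. pH = pKa + log([A⁻]/[HA]) = 3.08 + log(0.09/0.17)

pH = 2.80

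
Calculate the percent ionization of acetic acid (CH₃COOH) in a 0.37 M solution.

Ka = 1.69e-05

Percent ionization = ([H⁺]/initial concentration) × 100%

Using Ka equilibrium: x² + Ka×x - Ka×C = 0. Solving: [H⁺] = 2.4922e-03. Percent = (2.4922e-03/0.37) × 100

Percent ionization = 0.674%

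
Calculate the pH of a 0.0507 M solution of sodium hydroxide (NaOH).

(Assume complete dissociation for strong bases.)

[OH⁻] = 0.0507 M for strong base. pOH = -log[OH⁻] = 1.29, pH = 14 - pOH

pH = 12.71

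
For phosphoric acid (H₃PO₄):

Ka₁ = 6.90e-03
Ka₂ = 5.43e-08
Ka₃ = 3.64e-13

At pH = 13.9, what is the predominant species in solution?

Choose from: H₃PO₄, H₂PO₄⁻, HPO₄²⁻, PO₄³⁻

pKa₁ = 2.16, pKa₂ = 7.27, pKa₃ = 12.44. For a polyprotic acid the predominant species crosses at each pKa: below pKa_n the protonated form dominates, above it the deprotonated form does. At pH = 13.9, the predominant species is PO₄³⁻.

PO₄³⁻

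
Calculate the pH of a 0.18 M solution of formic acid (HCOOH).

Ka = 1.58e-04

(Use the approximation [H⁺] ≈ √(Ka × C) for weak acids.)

[H⁺] = √(Ka × C) = √(1.58e-04 × 0.18) = 5.3329e-03. pH = -log(5.3329e-03)

pH = 2.27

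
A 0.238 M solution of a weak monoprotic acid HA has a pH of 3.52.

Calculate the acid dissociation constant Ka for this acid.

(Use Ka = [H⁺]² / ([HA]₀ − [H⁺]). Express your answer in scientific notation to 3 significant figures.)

[H⁺] = 10^(−pH) = 10^(−3.52) = 3.020e-04 M. For HA ⇌ H⁺ + A⁻, Ka = [H⁺][A⁻]/[HA] = [H⁺]² / ([HA]₀ − [H⁺]) = (3.020e-04)² / (0.238 − 3.020e-04) = 3.84e-07.

K_a = 3.84e-07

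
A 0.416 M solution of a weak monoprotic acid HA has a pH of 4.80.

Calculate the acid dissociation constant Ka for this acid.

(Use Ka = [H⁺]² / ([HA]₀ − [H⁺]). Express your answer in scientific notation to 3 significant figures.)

[H⁺] = 10^(−pH) = 10^(−4.80) = 1.585e-05 M. For HA ⇌ H⁺ + A⁻, Ka = [H⁺][A⁻]/[HA] = [H⁺]² / ([HA]₀ − [H⁺]) = (1.585e-05)² / (0.416 − 1.585e-05) = 6.04e-10.

K_a = 6.04e-10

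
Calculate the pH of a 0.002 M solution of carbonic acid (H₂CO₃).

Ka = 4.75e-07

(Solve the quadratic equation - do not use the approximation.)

x² + Ka×x - Ka×C = 0. Using quadratic formula: [H⁺] = 3.0585e-05

pH = 4.51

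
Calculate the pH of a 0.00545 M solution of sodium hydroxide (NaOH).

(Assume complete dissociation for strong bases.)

[OH⁻] = 0.00545 M for strong base. pOH = -log[OH⁻] = 2.26, pH = 14 - pOH

pH = 11.74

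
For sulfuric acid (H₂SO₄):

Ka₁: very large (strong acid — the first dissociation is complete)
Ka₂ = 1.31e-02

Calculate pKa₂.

pKa₂ = -log(Ka₂) = -log(1.31e-02) = 1.88.

pK_{a2} = 1.88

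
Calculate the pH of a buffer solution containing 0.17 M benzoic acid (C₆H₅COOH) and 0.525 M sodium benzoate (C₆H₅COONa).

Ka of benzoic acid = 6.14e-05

pKa = -log(6.14e-05) = 4.21. pH = pKa + log([A⁻]/[HA]) = 4.21 + log(0.525/0.17)

pH = 4.70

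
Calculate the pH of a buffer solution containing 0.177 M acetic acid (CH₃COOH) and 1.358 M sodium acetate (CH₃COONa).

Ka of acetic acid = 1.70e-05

pKa = -log(1.70e-05) = 4.77. pH = pKa + log([A⁻]/[HA]) = 4.77 + log(1.358/0.177)

pH = 5.65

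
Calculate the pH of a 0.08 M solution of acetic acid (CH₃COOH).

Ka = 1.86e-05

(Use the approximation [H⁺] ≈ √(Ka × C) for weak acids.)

[H⁺] = √(Ka × C) = √(1.86e-05 × 0.08) = 1.2198e-03. pH = -log(1.2198e-03)

pH = 2.91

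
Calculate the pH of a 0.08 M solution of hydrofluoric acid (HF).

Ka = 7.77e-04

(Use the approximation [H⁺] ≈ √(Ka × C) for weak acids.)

[H⁺] = √(Ka × C) = √(7.77e-04 × 0.08) = 7.8842e-03. pH = -log(7.8842e-03)

pH = 2.10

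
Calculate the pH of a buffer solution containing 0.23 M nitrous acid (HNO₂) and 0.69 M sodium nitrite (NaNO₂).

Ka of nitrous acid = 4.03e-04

pKa = -log(4.03e-04) = 3.39. pH = pKa + log([A⁻]/[HA]) = 3.39 + log(0.69/0.23)

pH = 3.87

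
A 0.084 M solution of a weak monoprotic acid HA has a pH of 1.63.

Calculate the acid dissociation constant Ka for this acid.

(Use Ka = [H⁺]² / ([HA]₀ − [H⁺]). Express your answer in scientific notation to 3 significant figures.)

[H⁺] = 10^(−pH) = 10^(−1.63) = 2.344e-02 M. For HA ⇌ H⁺ + A⁻, Ka = [H⁺][A⁻]/[HA] = [H⁺]² / ([HA]₀ − [H⁺]) = (2.344e-02)² / (0.084 − 2.344e-02) = 9.07e-03.

K_a = 9.07e-03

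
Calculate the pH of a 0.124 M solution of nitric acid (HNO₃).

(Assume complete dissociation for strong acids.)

[H⁺] = 0.124 M for strong acid. pH = -log[H⁺] = -log(0.124)

pH = 0.91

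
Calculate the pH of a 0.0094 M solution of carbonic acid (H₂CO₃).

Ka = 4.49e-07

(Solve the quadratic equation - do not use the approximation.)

x² + Ka×x - Ka×C = 0. Using quadratic formula: [H⁺] = 6.4742e-05

pH = 4.19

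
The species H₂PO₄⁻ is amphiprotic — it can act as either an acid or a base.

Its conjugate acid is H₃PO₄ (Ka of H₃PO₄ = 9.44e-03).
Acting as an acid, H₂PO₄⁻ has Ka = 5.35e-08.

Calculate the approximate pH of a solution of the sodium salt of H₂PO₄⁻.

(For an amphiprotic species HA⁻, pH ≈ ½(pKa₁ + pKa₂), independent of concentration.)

pKa₁ = -log(9.44e-03) = 2.03; pKa₂ = -log(5.35e-08) = 7.27. For an amphiprotic species, pH ≈ ½(pKa₁ + pKa₂) = ½(2.03 + 7.27) = 4.65.

pH = 4.65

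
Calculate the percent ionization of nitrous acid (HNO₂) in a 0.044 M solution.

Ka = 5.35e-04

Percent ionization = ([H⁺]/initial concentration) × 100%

Using Ka equilibrium: x² + Ka×x - Ka×C = 0. Solving: [H⁺] = 4.5917e-03. Percent = (4.5917e-03/0.044) × 100

Percent ionization = 10.4%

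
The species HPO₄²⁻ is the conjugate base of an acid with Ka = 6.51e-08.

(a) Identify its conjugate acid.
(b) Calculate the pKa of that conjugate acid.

(a) The conjugate acid is formed by adding one H⁺ to HPO₄²⁻, giving H₂PO₄⁻. (b) pKa = -log(Ka) = -log(6.51e-08) = 7.19.

Conjugate acid: H₂PO₄⁻; pK_a = 7.19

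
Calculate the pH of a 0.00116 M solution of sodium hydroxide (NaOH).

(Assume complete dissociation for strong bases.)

[OH⁻] = 0.00116 M for strong base. pOH = -log[OH⁻] = 2.94, pH = 14 - pOH

pH = 11.06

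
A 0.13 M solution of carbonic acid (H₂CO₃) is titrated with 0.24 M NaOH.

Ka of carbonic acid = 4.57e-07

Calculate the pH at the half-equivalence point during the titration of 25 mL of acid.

At half-equivalence [HA] = [A⁻], so Henderson-Hasselbalch gives pH = pKa = -log(4.57e-07) = 6.34.

pH = pKa = 6.34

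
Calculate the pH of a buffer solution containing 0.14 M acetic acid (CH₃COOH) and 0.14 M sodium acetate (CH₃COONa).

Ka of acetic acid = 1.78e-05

pKa = -log(1.78e-05) = 4.75. pH = pKa + log([A⁻]/[HA]) = 4.75 + log(0.14/0.14)

pH = 4.75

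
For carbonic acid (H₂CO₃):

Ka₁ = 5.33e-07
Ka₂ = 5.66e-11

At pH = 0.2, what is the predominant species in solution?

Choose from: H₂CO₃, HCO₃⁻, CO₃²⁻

pKa₁ = 6.27, pKa₂ = 10.25. For a polyprotic acid the predominant species crosses at each pKa: below pKa_n the protonated form dominates, above it the deprotonated form does. At pH = 0.2, the predominant species is H₂CO₃.

H₂CO₃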